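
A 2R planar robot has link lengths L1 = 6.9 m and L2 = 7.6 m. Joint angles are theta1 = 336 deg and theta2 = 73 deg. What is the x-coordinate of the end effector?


Convert angles to radians: theta1 = 5.8643, theta2 = 1.2741
x = L1*cos(theta1) + L2*cos(theta1+theta2)
x = 6.3035 + 4.986
x = 11.2895


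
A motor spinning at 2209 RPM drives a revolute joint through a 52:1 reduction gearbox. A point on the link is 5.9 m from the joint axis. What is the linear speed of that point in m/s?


omega_motor = 2209 * 2*pi/60 = 231.3259 rad/s
omega_joint = omega_motor / 52 = 4.4486 rad/s
v = omega_joint * r = 4.4486 * 5.9
= 26.2466 m/s


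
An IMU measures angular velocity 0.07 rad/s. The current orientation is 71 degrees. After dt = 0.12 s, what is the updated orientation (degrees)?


delta_theta = w * dt = 0.07 * 0.12 = 0.0084 rad
= 0.4813 deg
theta_new = 71 + 0.4813 = 71.4813 deg


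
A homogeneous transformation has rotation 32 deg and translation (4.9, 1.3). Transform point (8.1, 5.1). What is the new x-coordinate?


x' = cos(theta)*px - sin(theta)*py + tx
= 0.848*8.1 - 0.5299*5.1 + 4.9
= 9.0666


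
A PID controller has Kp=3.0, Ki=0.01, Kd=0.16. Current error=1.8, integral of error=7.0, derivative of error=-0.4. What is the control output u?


u = Kp*e + Ki*int(e) + Kd*de/dt
= 3.0*1.8 + 0.01*7.0 + 0.16*(-0.4)
= 5.4 + 0.07 + -0.064
= 5.406


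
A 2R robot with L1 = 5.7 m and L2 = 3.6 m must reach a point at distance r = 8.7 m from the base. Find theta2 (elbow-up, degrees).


cos(theta2) = (r^2 - L1^2 - L2^2) / (2*L1*L2)
cos(theta2) = (75.69 - 32.49 - 12.96) / 41.04
cos(theta2) = 0.736842
theta2 = 42.5369 degrees


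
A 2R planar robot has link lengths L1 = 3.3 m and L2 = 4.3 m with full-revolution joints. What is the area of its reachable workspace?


r_max = L1 + L2 = 7.6 m
r_min = |L1 - L2| = 1.0 m
Area = pi*(r_max^2 - r_min^2)
= pi*(57.76 - 1.0)
= pi * 56.76
= 178.3168 m^2


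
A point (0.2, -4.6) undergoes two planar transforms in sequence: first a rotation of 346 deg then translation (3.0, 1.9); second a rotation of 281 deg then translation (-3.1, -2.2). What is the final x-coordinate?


After transform 1:
x1 = cos(346)*0.2 - sin(346)*-4.6 + 3.0 = 2.0812
y1 = sin(346)*0.2 + cos(346)*-4.6 + 1.9 = -2.6117
After transform 2:
x2 = cos(281)*2.0812 - sin(281)*-2.6117 + -3.1
= -5.2666


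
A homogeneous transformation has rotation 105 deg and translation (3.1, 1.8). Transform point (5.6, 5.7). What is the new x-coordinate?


x' = cos(theta)*px - sin(theta)*py + tx
= -0.2588*5.6 - 0.9659*5.7 + 3.1
= -3.8552


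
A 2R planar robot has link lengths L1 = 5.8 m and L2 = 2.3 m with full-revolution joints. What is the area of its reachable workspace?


r_max = L1 + L2 = 8.1 m
r_min = |L1 - L2| = 3.5 m
Area = pi*(r_max^2 - r_min^2)
= pi*(65.61 - 12.25)
= pi * 53.36
= 167.6354 m^2


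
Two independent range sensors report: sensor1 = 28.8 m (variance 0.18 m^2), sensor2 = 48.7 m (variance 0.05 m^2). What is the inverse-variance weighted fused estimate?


w1 = (1/var1) / (1/var1 + 1/var2)
   = 5.5556 / (5.5556 + 20.0) = 0.2174
w2 = 1 - w1 = 0.7826
fused = w1*s1 + w2*s2 = 6.2609 + 38.113
= 44.3739 m


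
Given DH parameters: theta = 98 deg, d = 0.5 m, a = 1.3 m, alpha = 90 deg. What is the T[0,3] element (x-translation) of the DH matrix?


T[0,3] = a * cos(theta)
= 1.3 * cos(98 deg)
= 1.3 * -0.1392
= -0.1809


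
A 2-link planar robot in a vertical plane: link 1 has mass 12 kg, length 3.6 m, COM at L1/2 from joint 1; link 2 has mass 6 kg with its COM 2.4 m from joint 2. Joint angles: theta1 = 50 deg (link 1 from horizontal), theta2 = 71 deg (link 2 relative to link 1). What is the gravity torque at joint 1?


Horizontal distance from joint 1 to link-1 COM:
  x_c1 = (L1/2)*cos(t1) = 1.8 * 0.6428 = 1.157 m
Horizontal distance from joint 1 to link-2 COM:
  x_c2 = L1*cos(t1) + Lc2*cos(t1+t2)
       = 3.6*0.6428 + 2.4*-0.515 = 1.0779 m
tau1 = m1*g*x_c1 + m2*g*x_c2
     = 12*9.81*1.157 + 6*9.81*1.0779
     = 136.2041 + 63.4478
     = 199.6519 Nm


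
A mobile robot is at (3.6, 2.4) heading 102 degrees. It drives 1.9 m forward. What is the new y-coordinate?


y_new = y0 + d*sin(theta)
= 2.4 + 1.9*sin(102)
= 2.4 + 1.8585
= 4.2585


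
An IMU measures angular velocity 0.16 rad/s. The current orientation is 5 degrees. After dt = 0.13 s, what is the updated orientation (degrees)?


delta_theta = w * dt = 0.16 * 0.13 = 0.0208 rad
= 1.1918 deg
theta_new = 5 + 1.1918 = 6.1918 deg


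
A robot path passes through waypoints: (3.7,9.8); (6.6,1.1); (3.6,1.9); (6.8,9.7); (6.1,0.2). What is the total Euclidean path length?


Segment lengths:
  seg1 = sqrt((2.9)^2 + (-8.7)^2) = 9.1706
  seg2 = sqrt((-3.0)^2 + (0.8)^2) = 3.1048
  seg3 = sqrt((3.2)^2 + (7.8)^2) = 8.4309
  seg4 = sqrt((-0.7)^2 + (-9.5)^2) = 9.5258
Total = 30.2321


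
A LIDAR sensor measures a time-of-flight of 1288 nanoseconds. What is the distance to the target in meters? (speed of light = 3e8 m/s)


tof = 1288 ns = 1.288e-06 s
dist = c * tof / 2
= 3e8 * 1.288e-06 / 2
= 193.2 m


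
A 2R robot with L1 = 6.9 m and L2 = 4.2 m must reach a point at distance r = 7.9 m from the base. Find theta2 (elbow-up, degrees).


cos(theta2) = (r^2 - L1^2 - L2^2) / (2*L1*L2)
cos(theta2) = (62.41 - 47.61 - 17.64) / 57.96
cos(theta2) = -0.048999
theta2 = 92.8086 degrees


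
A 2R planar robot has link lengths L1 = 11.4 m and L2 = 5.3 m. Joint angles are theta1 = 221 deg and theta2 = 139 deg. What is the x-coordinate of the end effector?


Convert angles to radians: theta1 = 3.8572, theta2 = 2.426
x = L1*cos(theta1) + L2*cos(theta1+theta2)
x = -8.6037 + 5.3
x = -3.3037


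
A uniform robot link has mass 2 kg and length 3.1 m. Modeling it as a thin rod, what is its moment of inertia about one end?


I = (1/3) * m * L^2
= (1/3) * 2 * 3.1^2
= 0.333333 * 2 * 9.61
= 6.4067 kg*m^2


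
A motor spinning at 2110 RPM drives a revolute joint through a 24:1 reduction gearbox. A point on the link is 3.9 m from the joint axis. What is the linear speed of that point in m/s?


omega_motor = 2110 * 2*pi/60 = 220.9587 rad/s
omega_joint = omega_motor / 24 = 9.2066 rad/s
v = omega_joint * r = 9.2066 * 3.9
= 35.9058 m/s


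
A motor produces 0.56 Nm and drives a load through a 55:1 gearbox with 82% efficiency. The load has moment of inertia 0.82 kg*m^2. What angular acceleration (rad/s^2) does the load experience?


tau_out = tau_motor * N * eta
= 0.56 * 55 * 0.82 = 25.256 Nm
alpha = tau_out / I = 25.256 / 0.82
= 30.8 rad/s^2


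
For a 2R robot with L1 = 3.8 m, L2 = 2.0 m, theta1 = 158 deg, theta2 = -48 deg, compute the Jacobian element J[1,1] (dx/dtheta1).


J[1,1] = -L1*sin(t1) - L2*sin(t1+t2)
= -3.8*sin(158) - 2.0*sin(110)
= -3.3029


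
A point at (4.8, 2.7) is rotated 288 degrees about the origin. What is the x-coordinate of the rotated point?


x' = x*cos(theta) - y*sin(theta)
cos(288 deg) = 0.309, sin(288 deg) = -0.9511
x' = 4.8 * 0.309 - 2.7 * -0.9511
= 1.4833 - -2.5679
= 4.0511


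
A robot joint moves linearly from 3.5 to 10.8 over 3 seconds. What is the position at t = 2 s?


s = t/T = 2/3 = 0.6667
p(t) = p0 + (pf-p0)*s
= 3.5 + (10.8 - 3.5) * 0.6667
= 8.3667


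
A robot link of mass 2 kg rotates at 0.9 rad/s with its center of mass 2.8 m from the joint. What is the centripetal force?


F = m * omega^2 * r
= 2 * 0.9^2 * 2.8
= 2 * 0.81 * 2.8
= 4.536 N


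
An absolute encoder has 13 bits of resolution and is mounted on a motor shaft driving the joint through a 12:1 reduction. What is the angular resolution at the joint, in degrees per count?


counts = 2^13 = 8192
effective counts at joint = 8192 * 12 = 98304
resolution = 360 / 98304
= 0.0037 deg/count


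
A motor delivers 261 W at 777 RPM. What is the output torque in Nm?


omega = 777 * 2*pi/60 = 81.3672 rad/s
tau = P / omega = 261 / 81.3672
= 3.2077 Nm


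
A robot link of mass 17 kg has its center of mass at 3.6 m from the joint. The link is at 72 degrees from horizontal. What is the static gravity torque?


tau = m*g*L*cos(angle)
= 17 * 9.81 * 3.6 * cos(72 deg)
= 17 * 9.81 * 3.6 * 0.309
= 185.5252 Nm


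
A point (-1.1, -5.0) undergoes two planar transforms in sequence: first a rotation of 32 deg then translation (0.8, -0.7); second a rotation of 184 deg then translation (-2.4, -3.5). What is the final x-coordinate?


After transform 1:
x1 = cos(32)*-1.1 - sin(32)*-5.0 + 0.8 = 2.5167
y1 = sin(32)*-1.1 + cos(32)*-5.0 + -0.7 = -5.5232
After transform 2:
x2 = cos(184)*2.5167 - sin(184)*-5.5232 + -2.4
= -5.2959


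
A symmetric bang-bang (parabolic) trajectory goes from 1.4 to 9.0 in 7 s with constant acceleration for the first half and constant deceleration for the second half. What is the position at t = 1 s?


Symmetric rest-to-rest: each phase covers (pf-p0)/2 in time T/2. 0.5*a*(T/2)^2 = (pf-p0)/2 => a = 4*(pf-p0)/T^2
a = 4*(9.0-1.4)/7^2 = 0.6204
t = 1 is in the acceleration phase (t <= T/2).
p = p0 + 0.5*a*t^2 = 1.4 + 0.5*0.6204*1^2
= 1.7102


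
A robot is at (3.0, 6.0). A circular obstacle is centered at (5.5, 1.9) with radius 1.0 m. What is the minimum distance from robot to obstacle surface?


center_dist = sqrt((3.0-5.5)^2 + (6.0-1.9)^2)
= sqrt(6.25 + 16.81)
= 4.8021
min_dist = center_dist - radius = 4.8021 - 1.0 = 3.8021 m


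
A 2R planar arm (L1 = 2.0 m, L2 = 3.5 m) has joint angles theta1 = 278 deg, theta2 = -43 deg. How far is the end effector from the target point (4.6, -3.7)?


End effector via forward kinematics:
x = L1*cos(t1) + L2*cos(t1+t2) = -1.7292
y = L1*sin(t1) + L2*sin(t1+t2) = -4.8476
Distance to target:
d = sqrt((4.6 - -1.7292)^2 + (-3.7 - -4.8476)^2)
= sqrt(40.0584 + 1.3169)
= 6.4324 m


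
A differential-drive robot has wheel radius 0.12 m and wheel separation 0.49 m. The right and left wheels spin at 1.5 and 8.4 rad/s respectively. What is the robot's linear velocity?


vR = r*wR = 0.12*1.5 = 0.18 m/s
vL = r*wL = 0.12*8.4 = 1.008 m/s
v = (vR+vL)/2 = 0.594 m/s
omega = (vR-vL)/L = -1.6898 rad/s
linear velocity = 0.594 m/s


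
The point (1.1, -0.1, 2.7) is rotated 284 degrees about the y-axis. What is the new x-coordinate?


Rotation about y-axis: x' = x*cos(theta) + z*sin(theta)
= 1.1 * 0.2419 + 2.7 * -0.9703
= -2.3537


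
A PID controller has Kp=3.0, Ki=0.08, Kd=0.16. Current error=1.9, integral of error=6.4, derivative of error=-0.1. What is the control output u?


u = Kp*e + Ki*int(e) + Kd*de/dt
= 3.0*1.9 + 0.08*6.4 + 0.16*(-0.1)
= 5.7 + 0.512 + -0.016
= 6.196


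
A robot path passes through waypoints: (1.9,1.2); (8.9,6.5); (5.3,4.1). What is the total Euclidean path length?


Segment lengths:
  seg1 = sqrt((7.0)^2 + (5.3)^2) = 8.7801
  seg2 = sqrt((-3.6)^2 + (-2.4)^2) = 4.3267
Total = 13.1068


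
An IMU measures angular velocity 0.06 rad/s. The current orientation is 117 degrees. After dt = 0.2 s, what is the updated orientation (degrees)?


delta_theta = w * dt = 0.06 * 0.2 = 0.012 rad
= 0.6875 deg
theta_new = 117 + 0.6875 = 117.6875 deg


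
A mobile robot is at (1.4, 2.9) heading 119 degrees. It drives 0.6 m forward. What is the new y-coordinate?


y_new = y0 + d*sin(theta)
= 2.9 + 0.6*sin(119)
= 2.9 + 0.5248
= 3.4248


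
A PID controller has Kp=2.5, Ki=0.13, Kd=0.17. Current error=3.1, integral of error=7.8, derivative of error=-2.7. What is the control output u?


u = Kp*e + Ki*int(e) + Kd*de/dt
= 2.5*3.1 + 0.13*7.8 + 0.17*(-2.7)
= 7.75 + 1.014 + -0.459
= 8.305


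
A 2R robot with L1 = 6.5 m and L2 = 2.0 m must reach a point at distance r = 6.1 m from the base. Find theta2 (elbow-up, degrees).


cos(theta2) = (r^2 - L1^2 - L2^2) / (2*L1*L2)
cos(theta2) = (37.21 - 42.25 - 4.0) / 26.0
cos(theta2) = -0.347692
theta2 = 110.3462 degrees


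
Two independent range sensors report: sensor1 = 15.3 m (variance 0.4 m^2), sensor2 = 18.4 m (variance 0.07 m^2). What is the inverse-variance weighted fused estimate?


w1 = (1/var1) / (1/var1 + 1/var2)
   = 2.5 / (2.5 + 14.2857) = 0.1489
w2 = 1 - w1 = 0.8511
fused = w1*s1 + w2*s2 = 2.2787 + 15.6596
= 17.9383 m


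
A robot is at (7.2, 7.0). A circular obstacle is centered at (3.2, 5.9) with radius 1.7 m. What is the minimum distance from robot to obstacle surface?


center_dist = sqrt((7.2-3.2)^2 + (7.0-5.9)^2)
= sqrt(16.0 + 1.21)
= 4.1485
min_dist = center_dist - radius = 4.1485 - 1.7 = 2.4485 m


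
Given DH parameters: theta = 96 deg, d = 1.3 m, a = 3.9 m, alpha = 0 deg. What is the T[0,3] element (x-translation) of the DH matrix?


T[0,3] = a * cos(theta)
= 3.9 * cos(96 deg)
= 3.9 * -0.1045
= -0.4077


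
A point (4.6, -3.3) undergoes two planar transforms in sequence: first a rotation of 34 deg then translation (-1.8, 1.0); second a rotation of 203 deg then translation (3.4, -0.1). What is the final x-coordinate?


After transform 1:
x1 = cos(34)*4.6 - sin(34)*-3.3 + -1.8 = 3.8589
y1 = sin(34)*4.6 + cos(34)*-3.3 + 1.0 = 0.8365
After transform 2:
x2 = cos(203)*3.8589 - sin(203)*0.8365 + 3.4
= 0.1747


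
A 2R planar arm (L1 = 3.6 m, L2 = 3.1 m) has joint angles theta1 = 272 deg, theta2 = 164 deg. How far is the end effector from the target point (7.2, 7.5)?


End effector via forward kinematics:
x = L1*cos(t1) + L2*cos(t1+t2) = 0.8756
y = L1*sin(t1) + L2*sin(t1+t2) = -0.5899
Distance to target:
d = sqrt((7.2 - 0.8756)^2 + (7.5 - -0.5899)^2)
= sqrt(39.9981 + 65.4463)
= 10.2686 m


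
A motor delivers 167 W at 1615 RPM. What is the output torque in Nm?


omega = 1615 * 2*pi/60 = 169.1224 rad/s
tau = P / omega = 167 / 169.1224
= 0.9875 Nm


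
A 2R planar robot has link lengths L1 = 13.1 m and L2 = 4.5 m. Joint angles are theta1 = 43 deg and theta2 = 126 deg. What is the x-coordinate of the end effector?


Convert angles to radians: theta1 = 0.7505, theta2 = 2.1991
x = L1*cos(theta1) + L2*cos(theta1+theta2)
x = 9.5807 + -4.4173
x = 5.1634


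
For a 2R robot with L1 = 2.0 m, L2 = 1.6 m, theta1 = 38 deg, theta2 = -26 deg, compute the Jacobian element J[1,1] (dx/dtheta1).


J[1,1] = -L1*sin(t1) - L2*sin(t1+t2)
= -2.0*sin(38) - 1.6*sin(12)
= -1.564


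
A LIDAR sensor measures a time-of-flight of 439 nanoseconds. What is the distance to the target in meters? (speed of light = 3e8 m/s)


tof = 439 ns = 4.39e-07 s
dist = c * tof / 2
= 3e8 * 4.39e-07 / 2
= 65.85 m


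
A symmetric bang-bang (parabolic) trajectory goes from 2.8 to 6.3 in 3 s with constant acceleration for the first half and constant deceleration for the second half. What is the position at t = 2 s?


Symmetric rest-to-rest: each phase covers (pf-p0)/2 in time T/2. 0.5*a*(T/2)^2 = (pf-p0)/2 => a = 4*(pf-p0)/T^2
a = 4*(6.3-2.8)/3^2 = 1.5556
t = 2 is in the deceleration phase (t > T/2).
p = pf - 0.5*a*(T-t)^2 = 6.3 - 0.5*1.5556*1^2
= 5.5222


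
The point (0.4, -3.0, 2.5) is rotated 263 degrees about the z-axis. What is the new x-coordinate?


Rotation about z-axis: x' = x*cos(theta) - y*sin(theta)
= 0.4 * -0.1219 - -3.0 * -0.9925
= -3.0264


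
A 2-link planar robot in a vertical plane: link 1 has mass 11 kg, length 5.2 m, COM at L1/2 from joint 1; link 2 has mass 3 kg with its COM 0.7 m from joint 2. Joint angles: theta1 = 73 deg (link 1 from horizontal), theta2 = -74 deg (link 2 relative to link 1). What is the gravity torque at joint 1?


Horizontal distance from joint 1 to link-1 COM:
  x_c1 = (L1/2)*cos(t1) = 2.6 * 0.2924 = 0.7602 m
Horizontal distance from joint 1 to link-2 COM:
  x_c2 = L1*cos(t1) + Lc2*cos(t1+t2)
       = 5.2*0.2924 + 0.7*0.9998 = 2.2202 m
tau1 = m1*g*x_c1 + m2*g*x_c2
     = 11*9.81*0.7602 + 3*9.81*2.2202
     = 82.0296 + 65.3413
     = 147.3708 Nm


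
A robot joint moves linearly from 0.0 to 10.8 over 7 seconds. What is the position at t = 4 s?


s = t/T = 4/7 = 0.5714
p(t) = p0 + (pf-p0)*s
= 0.0 + (10.8 - 0.0) * 0.5714
= 6.1714


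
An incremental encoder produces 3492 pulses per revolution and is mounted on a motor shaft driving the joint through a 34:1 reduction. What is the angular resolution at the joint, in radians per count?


counts per rev = 3492
effective counts at joint = 3492 * 34 = 118728
resolution = 2*pi / 118728
= 5.2921e-05 rad/count


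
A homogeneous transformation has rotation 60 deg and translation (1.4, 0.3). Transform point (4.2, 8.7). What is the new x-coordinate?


x' = cos(theta)*px - sin(theta)*py + tx
= 0.5*4.2 - 0.866*8.7 + 1.4
= -4.0344


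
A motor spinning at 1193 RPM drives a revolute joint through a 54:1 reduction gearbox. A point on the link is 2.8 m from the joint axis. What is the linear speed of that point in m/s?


omega_motor = 1193 * 2*pi/60 = 124.9307 rad/s
omega_joint = omega_motor / 54 = 2.3135 rad/s
v = omega_joint * r = 2.3135 * 2.8
= 6.4779 m/s


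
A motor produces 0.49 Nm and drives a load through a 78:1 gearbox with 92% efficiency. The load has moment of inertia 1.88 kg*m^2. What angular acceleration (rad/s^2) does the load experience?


tau_out = tau_motor * N * eta
= 0.49 * 78 * 0.92 = 35.1624 Nm
alpha = tau_out / I = 35.1624 / 1.88
= 18.7034 rad/s^2


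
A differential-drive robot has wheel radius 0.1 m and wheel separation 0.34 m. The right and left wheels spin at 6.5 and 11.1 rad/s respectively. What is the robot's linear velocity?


vR = r*wR = 0.1*6.5 = 0.65 m/s
vL = r*wL = 0.1*11.1 = 1.11 m/s
v = (vR+vL)/2 = 0.88 m/s
omega = (vR-vL)/L = -1.3529 rad/s
linear velocity = 0.88 m/s


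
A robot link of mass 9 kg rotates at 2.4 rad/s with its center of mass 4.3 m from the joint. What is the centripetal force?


F = m * omega^2 * r
= 9 * 2.4^2 * 4.3
= 9 * 5.76 * 4.3
= 222.912 N


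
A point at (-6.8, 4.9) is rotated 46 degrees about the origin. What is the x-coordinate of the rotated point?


x' = x*cos(theta) - y*sin(theta)
cos(46 deg) = 0.6947, sin(46 deg) = 0.7193
x' = -6.8 * 0.6947 - 4.9 * 0.7193
= -4.7237 - 3.5248
= -8.2484


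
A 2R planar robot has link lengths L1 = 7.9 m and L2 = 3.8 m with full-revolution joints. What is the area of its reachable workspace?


r_max = L1 + L2 = 11.7 m
r_min = |L1 - L2| = 4.1 m
Area = pi*(r_max^2 - r_min^2)
= pi*(136.89 - 16.81)
= pi * 120.08
= 377.2424 m^2


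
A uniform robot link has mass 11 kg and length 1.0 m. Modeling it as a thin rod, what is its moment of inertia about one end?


I = (1/3) * m * L^2
= (1/3) * 11 * 1.0^2
= 0.333333 * 11 * 1.0
= 3.6667 kg*m^2


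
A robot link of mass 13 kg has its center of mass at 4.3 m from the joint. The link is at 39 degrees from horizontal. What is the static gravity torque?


tau = m*g*L*cos(angle)
= 13 * 9.81 * 4.3 * cos(39 deg)
= 13 * 9.81 * 4.3 * 0.7771
= 426.1705 Nm


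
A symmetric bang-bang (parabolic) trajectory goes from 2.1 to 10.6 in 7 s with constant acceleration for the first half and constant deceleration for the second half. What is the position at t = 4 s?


Symmetric rest-to-rest: each phase covers (pf-p0)/2 in time T/2. 0.5*a*(T/2)^2 = (pf-p0)/2 => a = 4*(pf-p0)/T^2
a = 4*(10.6-2.1)/7^2 = 0.6939
t = 4 is in the deceleration phase (t > T/2).
p = pf - 0.5*a*(T-t)^2 = 10.6 - 0.5*0.6939*3^2
= 7.4776


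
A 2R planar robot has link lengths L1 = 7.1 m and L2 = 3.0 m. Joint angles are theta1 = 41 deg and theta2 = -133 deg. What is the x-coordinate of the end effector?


Convert angles to radians: theta1 = 0.7156, theta2 = -2.3213
x = L1*cos(theta1) + L2*cos(theta1+theta2)
x = 5.3584 + -0.1047
x = 5.2537


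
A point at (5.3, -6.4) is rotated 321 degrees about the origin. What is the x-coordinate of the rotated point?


x' = x*cos(theta) - y*sin(theta)
cos(321 deg) = 0.7771, sin(321 deg) = -0.6293
x' = 5.3 * 0.7771 - -6.4 * -0.6293
= 4.1189 - 4.0277
= 0.0912


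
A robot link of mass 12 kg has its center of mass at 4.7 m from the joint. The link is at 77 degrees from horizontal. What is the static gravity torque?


tau = m*g*L*cos(angle)
= 12 * 9.81 * 4.7 * cos(77 deg)
= 12 * 9.81 * 4.7 * 0.225
= 124.4618 Nm


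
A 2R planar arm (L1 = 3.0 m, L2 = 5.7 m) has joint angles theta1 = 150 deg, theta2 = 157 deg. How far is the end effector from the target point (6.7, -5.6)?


End effector via forward kinematics:
x = L1*cos(t1) + L2*cos(t1+t2) = 0.8323
y = L1*sin(t1) + L2*sin(t1+t2) = -3.0522
Distance to target:
d = sqrt((6.7 - 0.8323)^2 + (-5.6 - -3.0522)^2)
= sqrt(34.4303 + 6.4912)
= 6.397 m


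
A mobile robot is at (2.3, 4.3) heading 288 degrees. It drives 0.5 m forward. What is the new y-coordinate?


y_new = y0 + d*sin(theta)
= 4.3 + 0.5*sin(288)
= 4.3 + -0.4755
= 3.8245


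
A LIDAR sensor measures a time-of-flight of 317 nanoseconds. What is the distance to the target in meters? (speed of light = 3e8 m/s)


tof = 317 ns = 3.17e-07 s
dist = c * tof / 2
= 3e8 * 3.17e-07 / 2
= 47.55 m


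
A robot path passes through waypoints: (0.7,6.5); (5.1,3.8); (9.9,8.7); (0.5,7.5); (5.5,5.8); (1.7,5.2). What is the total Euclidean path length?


Segment lengths:
  seg1 = sqrt((4.4)^2 + (-2.7)^2) = 5.1624
  seg2 = sqrt((4.8)^2 + (4.9)^2) = 6.8593
  seg3 = sqrt((-9.4)^2 + (-1.2)^2) = 9.4763
  seg4 = sqrt((5.0)^2 + (-1.7)^2) = 5.2811
  seg5 = sqrt((-3.8)^2 + (-0.6)^2) = 3.8471
Total = 30.6261


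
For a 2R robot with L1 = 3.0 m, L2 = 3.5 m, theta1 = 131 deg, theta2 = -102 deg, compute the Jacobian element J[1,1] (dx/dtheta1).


J[1,1] = -L1*sin(t1) - L2*sin(t1+t2)
= -3.0*sin(131) - 3.5*sin(29)
= -3.961


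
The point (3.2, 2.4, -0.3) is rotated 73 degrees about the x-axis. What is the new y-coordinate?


Rotation about x-axis: y' = y*cos(theta) - z*sin(theta)
= 2.4 * 0.2924 - -0.3 * 0.9563
= 0.9886


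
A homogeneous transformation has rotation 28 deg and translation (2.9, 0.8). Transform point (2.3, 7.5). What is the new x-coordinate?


x' = cos(theta)*px - sin(theta)*py + tx
= 0.8829*2.3 - 0.4695*7.5 + 2.9
= 1.4097


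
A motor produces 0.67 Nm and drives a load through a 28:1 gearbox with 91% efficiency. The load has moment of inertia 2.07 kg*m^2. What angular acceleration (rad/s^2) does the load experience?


tau_out = tau_motor * N * eta
= 0.67 * 28 * 0.91 = 17.0716 Nm
alpha = tau_out / I = 17.0716 / 2.07
= 8.2471 rad/s^2


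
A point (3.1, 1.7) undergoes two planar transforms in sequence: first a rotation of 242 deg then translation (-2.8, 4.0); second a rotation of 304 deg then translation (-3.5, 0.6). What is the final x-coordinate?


After transform 1:
x1 = cos(242)*3.1 - sin(242)*1.7 + -2.8 = -2.7544
y1 = sin(242)*3.1 + cos(242)*1.7 + 4.0 = 0.4648
After transform 2:
x2 = cos(304)*-2.7544 - sin(304)*0.4648 + -3.5
= -4.6549


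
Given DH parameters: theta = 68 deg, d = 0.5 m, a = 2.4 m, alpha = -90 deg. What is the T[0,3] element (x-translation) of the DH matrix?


T[0,3] = a * cos(theta)
= 2.4 * cos(68 deg)
= 2.4 * 0.3746
= 0.8991


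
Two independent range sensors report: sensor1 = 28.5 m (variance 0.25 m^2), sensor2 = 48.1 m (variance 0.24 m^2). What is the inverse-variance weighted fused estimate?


w1 = (1/var1) / (1/var1 + 1/var2)
   = 4.0 / (4.0 + 4.1667) = 0.4898
w2 = 1 - w1 = 0.5102
fused = w1*s1 + w2*s2 = 13.9592 + 24.5408
= 38.5 m


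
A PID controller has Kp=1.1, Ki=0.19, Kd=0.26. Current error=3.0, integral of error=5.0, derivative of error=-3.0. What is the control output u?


u = Kp*e + Ki*int(e) + Kd*de/dt
= 1.1*3.0 + 0.19*5.0 + 0.26*(-3.0)
= 3.3 + 0.95 + -0.78
= 3.47


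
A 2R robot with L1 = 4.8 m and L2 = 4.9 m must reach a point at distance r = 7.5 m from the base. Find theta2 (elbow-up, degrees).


cos(theta2) = (r^2 - L1^2 - L2^2) / (2*L1*L2)
cos(theta2) = (56.25 - 23.04 - 24.01) / 47.04
cos(theta2) = 0.195578
theta2 = 78.7215 degrees


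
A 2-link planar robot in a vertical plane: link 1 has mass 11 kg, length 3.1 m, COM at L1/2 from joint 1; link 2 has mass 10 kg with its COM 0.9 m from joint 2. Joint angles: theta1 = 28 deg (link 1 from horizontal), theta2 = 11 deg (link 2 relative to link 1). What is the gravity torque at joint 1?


Horizontal distance from joint 1 to link-1 COM:
  x_c1 = (L1/2)*cos(t1) = 1.55 * 0.8829 = 1.3686 m
Horizontal distance from joint 1 to link-2 COM:
  x_c2 = L1*cos(t1) + Lc2*cos(t1+t2)
       = 3.1*0.8829 + 0.9*0.7771 = 3.4366 m
tau1 = m1*g*x_c1 + m2*g*x_c2
     = 11*9.81*1.3686 + 10*9.81*3.4366
     = 147.6823 + 337.1274
     = 484.8097 Nm


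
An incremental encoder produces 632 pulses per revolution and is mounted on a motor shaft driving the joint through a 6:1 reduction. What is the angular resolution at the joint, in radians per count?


counts per rev = 632
effective counts at joint = 632 * 6 = 3792
resolution = 2*pi / 3792
= 0.0017 rad/count


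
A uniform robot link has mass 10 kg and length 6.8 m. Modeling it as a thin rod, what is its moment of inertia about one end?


I = (1/3) * m * L^2
= (1/3) * 10 * 6.8^2
= 0.333333 * 10 * 46.24
= 154.1333 kg*m^2


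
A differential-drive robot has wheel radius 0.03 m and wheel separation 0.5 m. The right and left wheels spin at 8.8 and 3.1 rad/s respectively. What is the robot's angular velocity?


vR = r*wR = 0.03*8.8 = 0.264 m/s
vL = r*wL = 0.03*3.1 = 0.093 m/s
v = (vR+vL)/2 = 0.1785 m/s
omega = (vR-vL)/L = 0.342 rad/s
angular velocity = 0.342 rad/s


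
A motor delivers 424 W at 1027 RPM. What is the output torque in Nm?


omega = 1027 * 2*pi/60 = 107.5472 rad/s
tau = P / omega = 424 / 107.5472
= 3.9425 Nm


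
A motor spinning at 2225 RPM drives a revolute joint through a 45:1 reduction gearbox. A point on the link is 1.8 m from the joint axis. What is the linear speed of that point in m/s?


omega_motor = 2225 * 2*pi/60 = 233.0015 rad/s
omega_joint = omega_motor / 45 = 5.1778 rad/s
v = omega_joint * r = 5.1778 * 1.8
= 9.3201 m/s


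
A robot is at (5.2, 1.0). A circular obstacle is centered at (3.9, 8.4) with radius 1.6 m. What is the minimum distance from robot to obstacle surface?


center_dist = sqrt((5.2-3.9)^2 + (1.0-8.4)^2)
= sqrt(1.69 + 54.76)
= 7.5133
min_dist = center_dist - radius = 7.5133 - 1.6 = 5.9133 m


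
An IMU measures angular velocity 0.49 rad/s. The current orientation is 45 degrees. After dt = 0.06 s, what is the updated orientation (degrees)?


delta_theta = w * dt = 0.49 * 0.06 = 0.0294 rad
= 1.6845 deg
theta_new = 45 + 1.6845 = 46.6845 deg


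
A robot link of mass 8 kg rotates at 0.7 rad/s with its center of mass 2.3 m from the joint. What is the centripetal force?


F = m * omega^2 * r
= 8 * 0.7^2 * 2.3
= 8 * 0.49 * 2.3
= 9.016 N


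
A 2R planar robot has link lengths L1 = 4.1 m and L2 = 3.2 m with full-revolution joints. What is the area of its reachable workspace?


r_max = L1 + L2 = 7.3 m
r_min = |L1 - L2| = 0.9 m
Area = pi*(r_max^2 - r_min^2)
= pi*(53.29 - 0.81)
= pi * 52.48
= 164.8708 m^2


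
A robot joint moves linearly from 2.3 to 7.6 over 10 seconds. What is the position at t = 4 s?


s = t/T = 4/10 = 0.4
p(t) = p0 + (pf-p0)*s
= 2.3 + (7.6 - 2.3) * 0.4
= 4.42


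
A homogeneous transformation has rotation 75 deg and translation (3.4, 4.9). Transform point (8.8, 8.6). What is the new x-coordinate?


x' = cos(theta)*px - sin(theta)*py + tx
= 0.2588*8.8 - 0.9659*8.6 + 3.4
= -2.6294


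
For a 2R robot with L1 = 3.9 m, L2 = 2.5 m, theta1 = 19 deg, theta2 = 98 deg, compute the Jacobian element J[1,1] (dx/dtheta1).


J[1,1] = -L1*sin(t1) - L2*sin(t1+t2)
= -3.9*sin(19) - 2.5*sin(117)
= -3.4972


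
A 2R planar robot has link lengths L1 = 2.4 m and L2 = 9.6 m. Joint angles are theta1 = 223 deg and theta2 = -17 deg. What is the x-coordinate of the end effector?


Convert angles to radians: theta1 = 3.8921, theta2 = -0.2967
x = L1*cos(theta1) + L2*cos(theta1+theta2)
x = -1.7552 + -8.6284
x = -10.3837


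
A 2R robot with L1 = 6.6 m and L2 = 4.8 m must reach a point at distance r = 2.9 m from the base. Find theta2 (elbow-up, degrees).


cos(theta2) = (r^2 - L1^2 - L2^2) / (2*L1*L2)
cos(theta2) = (8.41 - 43.56 - 23.04) / 63.36
cos(theta2) = -0.918403
theta2 = 156.6937 degrees


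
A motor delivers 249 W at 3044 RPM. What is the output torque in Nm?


omega = 3044 * 2*pi/60 = 318.7669 rad/s
tau = P / omega = 249 / 318.7669
= 0.7811 Nm


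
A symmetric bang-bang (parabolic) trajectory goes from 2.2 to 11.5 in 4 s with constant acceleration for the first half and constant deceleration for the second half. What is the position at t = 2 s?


Symmetric rest-to-rest: each phase covers (pf-p0)/2 in time T/2. 0.5*a*(T/2)^2 = (pf-p0)/2 => a = 4*(pf-p0)/T^2
a = 4*(11.5-2.2)/4^2 = 2.325
t = 2 is in the acceleration phase (t <= T/2).
p = p0 + 0.5*a*t^2 = 2.2 + 0.5*2.325*2^2
= 6.85


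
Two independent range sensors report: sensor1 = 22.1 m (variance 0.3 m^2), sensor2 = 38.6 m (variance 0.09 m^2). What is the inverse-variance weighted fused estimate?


w1 = (1/var1) / (1/var1 + 1/var2)
   = 3.3333 / (3.3333 + 11.1111) = 0.2308
w2 = 1 - w1 = 0.7692
fused = w1*s1 + w2*s2 = 5.1 + 29.6923
= 34.7923 m


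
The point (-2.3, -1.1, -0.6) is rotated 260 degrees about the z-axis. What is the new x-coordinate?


Rotation about z-axis: x' = x*cos(theta) - y*sin(theta)
= -2.3 * -0.1736 - -1.1 * -0.9848
= -0.6839


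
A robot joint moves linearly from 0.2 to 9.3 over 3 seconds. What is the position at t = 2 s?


s = t/T = 2/3 = 0.6667
p(t) = p0 + (pf-p0)*s
= 0.2 + (9.3 - 0.2) * 0.6667
= 6.2667


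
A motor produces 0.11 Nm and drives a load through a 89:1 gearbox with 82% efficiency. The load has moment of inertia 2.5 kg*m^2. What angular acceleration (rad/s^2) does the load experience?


tau_out = tau_motor * N * eta
= 0.11 * 89 * 0.82 = 8.0278 Nm
alpha = tau_out / I = 8.0278 / 2.5
= 3.2111 rad/s^2


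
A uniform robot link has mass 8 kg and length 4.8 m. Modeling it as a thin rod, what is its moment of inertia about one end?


I = (1/3) * m * L^2
= (1/3) * 8 * 4.8^2
= 0.333333 * 8 * 23.04
= 61.44 kg*m^2


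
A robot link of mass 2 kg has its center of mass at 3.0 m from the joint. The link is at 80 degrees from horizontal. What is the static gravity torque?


tau = m*g*L*cos(angle)
= 2 * 9.81 * 3.0 * cos(80 deg)
= 2 * 9.81 * 3.0 * 0.1736
= 10.2209 Nm


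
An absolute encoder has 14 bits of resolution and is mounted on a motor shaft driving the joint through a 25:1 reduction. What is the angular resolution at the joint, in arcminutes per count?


counts = 2^14 = 16384
effective counts at joint = 16384 * 25 = 409600
resolution = 360*60 / 409600
= 0.0527 arcmin/count


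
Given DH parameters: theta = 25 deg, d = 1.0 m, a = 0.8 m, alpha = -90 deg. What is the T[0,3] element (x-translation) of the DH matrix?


T[0,3] = a * cos(theta)
= 0.8 * cos(25 deg)
= 0.8 * 0.9063
= 0.725


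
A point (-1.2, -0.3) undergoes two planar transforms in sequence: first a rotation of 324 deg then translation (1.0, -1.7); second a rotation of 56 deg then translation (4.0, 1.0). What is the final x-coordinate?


After transform 1:
x1 = cos(324)*-1.2 - sin(324)*-0.3 + 1.0 = -0.1472
y1 = sin(324)*-1.2 + cos(324)*-0.3 + -1.7 = -1.2374
After transform 2:
x2 = cos(56)*-0.1472 - sin(56)*-1.2374 + 4.0
= 4.9435


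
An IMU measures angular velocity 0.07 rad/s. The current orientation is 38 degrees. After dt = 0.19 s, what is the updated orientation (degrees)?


delta_theta = w * dt = 0.07 * 0.19 = 0.0133 rad
= 0.762 deg
theta_new = 38 + 0.762 = 38.762 deg


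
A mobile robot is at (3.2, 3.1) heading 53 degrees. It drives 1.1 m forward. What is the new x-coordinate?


x_new = x0 + d*cos(theta)
= 3.2 + 1.1*cos(53)
= 3.2 + 0.662
= 3.862


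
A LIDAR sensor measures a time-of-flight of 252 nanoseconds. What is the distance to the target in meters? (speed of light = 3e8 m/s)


tof = 252 ns = 2.52e-07 s
dist = c * tof / 2
= 3e8 * 2.52e-07 / 2
= 37.8 m


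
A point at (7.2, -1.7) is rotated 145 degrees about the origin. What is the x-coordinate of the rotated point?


x' = x*cos(theta) - y*sin(theta)
cos(145 deg) = -0.8192, sin(145 deg) = 0.5736
x' = 7.2 * -0.8192 - -1.7 * 0.5736
= -5.8979 - -0.9751
= -4.9228


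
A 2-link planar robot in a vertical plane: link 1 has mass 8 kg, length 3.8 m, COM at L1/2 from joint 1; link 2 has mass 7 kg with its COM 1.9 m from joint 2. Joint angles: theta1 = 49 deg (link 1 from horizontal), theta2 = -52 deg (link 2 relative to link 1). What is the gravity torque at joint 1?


Horizontal distance from joint 1 to link-1 COM:
  x_c1 = (L1/2)*cos(t1) = 1.9 * 0.6561 = 1.2465 m
Horizontal distance from joint 1 to link-2 COM:
  x_c2 = L1*cos(t1) + Lc2*cos(t1+t2)
       = 3.8*0.6561 + 1.9*0.9986 = 4.3904 m
tau1 = m1*g*x_c1 + m2*g*x_c2
     = 8*9.81*1.2465 + 7*9.81*4.3904
     = 97.8263 + 301.4902
     = 399.3164 Nm


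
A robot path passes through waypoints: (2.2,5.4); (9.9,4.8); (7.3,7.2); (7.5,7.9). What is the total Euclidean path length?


Segment lengths:
  seg1 = sqrt((7.7)^2 + (-0.6)^2) = 7.7233
  seg2 = sqrt((-2.6)^2 + (2.4)^2) = 3.5384
  seg3 = sqrt((0.2)^2 + (0.7)^2) = 0.728
Total = 11.9897


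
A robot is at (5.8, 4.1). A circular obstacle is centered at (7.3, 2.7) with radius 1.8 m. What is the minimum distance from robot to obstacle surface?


center_dist = sqrt((5.8-7.3)^2 + (4.1-2.7)^2)
= sqrt(2.25 + 1.96)
= 2.0518
min_dist = center_dist - radius = 2.0518 - 1.8 = 0.2518 m


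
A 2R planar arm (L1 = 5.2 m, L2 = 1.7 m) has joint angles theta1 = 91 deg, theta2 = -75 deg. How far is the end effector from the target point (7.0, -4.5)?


End effector via forward kinematics:
x = L1*cos(t1) + L2*cos(t1+t2) = 1.5434
y = L1*sin(t1) + L2*sin(t1+t2) = 5.6678
Distance to target:
d = sqrt((7.0 - 1.5434)^2 + (-4.5 - 5.6678)^2)
= sqrt(29.7746 + 103.384)
= 11.5394 m


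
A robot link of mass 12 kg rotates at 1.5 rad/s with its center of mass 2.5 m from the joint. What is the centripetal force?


F = m * omega^2 * r
= 12 * 1.5^2 * 2.5
= 12 * 2.25 * 2.5
= 67.5 N


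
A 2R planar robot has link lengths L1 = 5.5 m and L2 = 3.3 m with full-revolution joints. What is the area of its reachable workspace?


r_max = L1 + L2 = 8.8 m
r_min = |L1 - L2| = 2.2 m
Area = pi*(r_max^2 - r_min^2)
= pi*(77.44 - 4.84)
= pi * 72.6
= 228.0796 m^2


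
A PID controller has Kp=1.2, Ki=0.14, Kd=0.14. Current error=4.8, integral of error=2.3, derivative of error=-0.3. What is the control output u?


u = Kp*e + Ki*int(e) + Kd*de/dt
= 1.2*4.8 + 0.14*2.3 + 0.14*(-0.3)
= 5.76 + 0.322 + -0.042
= 6.04


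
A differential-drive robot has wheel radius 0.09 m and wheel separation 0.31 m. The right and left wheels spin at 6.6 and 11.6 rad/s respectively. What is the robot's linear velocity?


vR = r*wR = 0.09*6.6 = 0.594 m/s
vL = r*wL = 0.09*11.6 = 1.044 m/s
v = (vR+vL)/2 = 0.819 m/s
omega = (vR-vL)/L = -1.4516 rad/s
linear velocity = 0.819 m/s


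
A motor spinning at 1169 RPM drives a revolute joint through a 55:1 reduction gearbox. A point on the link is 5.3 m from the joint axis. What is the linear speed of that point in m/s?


omega_motor = 1169 * 2*pi/60 = 122.4174 rad/s
omega_joint = omega_motor / 55 = 2.2258 rad/s
v = omega_joint * r = 2.2258 * 5.3
= 11.7966 m/s


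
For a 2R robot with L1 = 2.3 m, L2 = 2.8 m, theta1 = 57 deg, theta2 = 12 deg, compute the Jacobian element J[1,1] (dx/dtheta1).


J[1,1] = -L1*sin(t1) - L2*sin(t1+t2)
= -2.3*sin(57) - 2.8*sin(69)
= -4.543


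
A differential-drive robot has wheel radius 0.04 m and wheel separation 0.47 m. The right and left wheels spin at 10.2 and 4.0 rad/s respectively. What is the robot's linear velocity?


vR = r*wR = 0.04*10.2 = 0.408 m/s
vL = r*wL = 0.04*4.0 = 0.16 m/s
v = (vR+vL)/2 = 0.284 m/s
omega = (vR-vL)/L = 0.5277 rad/s
linear velocity = 0.284 m/s


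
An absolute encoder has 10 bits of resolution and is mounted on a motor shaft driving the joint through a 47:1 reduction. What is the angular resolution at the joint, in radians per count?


counts = 2^10 = 1024
effective counts at joint = 1024 * 47 = 48128
resolution = 2*pi / 48128
= 1.3055e-04 rad/count


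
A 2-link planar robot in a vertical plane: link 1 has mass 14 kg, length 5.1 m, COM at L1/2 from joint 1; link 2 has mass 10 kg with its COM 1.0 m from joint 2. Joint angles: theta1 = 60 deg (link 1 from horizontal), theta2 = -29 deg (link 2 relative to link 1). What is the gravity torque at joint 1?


Horizontal distance from joint 1 to link-1 COM:
  x_c1 = (L1/2)*cos(t1) = 2.55 * 0.5 = 1.275 m
Horizontal distance from joint 1 to link-2 COM:
  x_c2 = L1*cos(t1) + Lc2*cos(t1+t2)
       = 5.1*0.5 + 1.0*0.8572 = 3.4072 m
tau1 = m1*g*x_c1 + m2*g*x_c2
     = 14*9.81*1.275 + 10*9.81*3.4072
     = 175.1085 + 334.2431
     = 509.3516 Nm


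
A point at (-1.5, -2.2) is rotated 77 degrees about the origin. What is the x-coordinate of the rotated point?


x' = x*cos(theta) - y*sin(theta)
cos(77 deg) = 0.225, sin(77 deg) = 0.9744
x' = -1.5 * 0.225 - -2.2 * 0.9744
= -0.3374 - -2.1436
= 1.8062


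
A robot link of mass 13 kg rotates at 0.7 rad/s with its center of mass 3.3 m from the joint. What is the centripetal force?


F = m * omega^2 * r
= 13 * 0.7^2 * 3.3
= 13 * 0.49 * 3.3
= 21.021 N


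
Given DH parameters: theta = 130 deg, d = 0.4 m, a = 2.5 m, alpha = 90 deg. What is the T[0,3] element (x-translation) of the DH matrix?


T[0,3] = a * cos(theta)
= 2.5 * cos(130 deg)
= 2.5 * -0.6428
= -1.607


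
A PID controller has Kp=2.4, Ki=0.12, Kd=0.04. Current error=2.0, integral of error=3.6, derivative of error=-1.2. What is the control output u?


u = Kp*e + Ki*int(e) + Kd*de/dt
= 2.4*2.0 + 0.12*3.6 + 0.04*(-1.2)
= 4.8 + 0.432 + -0.048
= 5.184


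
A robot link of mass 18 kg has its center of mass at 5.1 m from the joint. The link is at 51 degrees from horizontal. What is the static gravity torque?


tau = m*g*L*cos(angle)
= 18 * 9.81 * 5.1 * cos(51 deg)
= 18 * 9.81 * 5.1 * 0.6293
= 566.7395 Nm


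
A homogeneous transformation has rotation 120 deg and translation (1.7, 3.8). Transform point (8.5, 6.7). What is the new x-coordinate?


x' = cos(theta)*px - sin(theta)*py + tx
= -0.5*8.5 - 0.866*6.7 + 1.7
= -8.3524


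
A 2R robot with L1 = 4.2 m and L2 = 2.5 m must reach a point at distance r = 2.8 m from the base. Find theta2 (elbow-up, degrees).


cos(theta2) = (r^2 - L1^2 - L2^2) / (2*L1*L2)
cos(theta2) = (7.84 - 17.64 - 6.25) / 21.0
cos(theta2) = -0.764286
theta2 = 139.8435 degrees


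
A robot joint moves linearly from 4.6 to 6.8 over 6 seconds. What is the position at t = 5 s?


s = t/T = 5/6 = 0.8333
p(t) = p0 + (pf-p0)*s
= 4.6 + (6.8 - 4.6) * 0.8333
= 6.4333


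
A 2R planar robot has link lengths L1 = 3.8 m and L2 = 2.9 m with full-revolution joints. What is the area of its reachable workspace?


r_max = L1 + L2 = 6.7 m
r_min = |L1 - L2| = 0.9 m
Area = pi*(r_max^2 - r_min^2)
= pi*(44.89 - 0.81)
= pi * 44.08
= 138.4814 m^2


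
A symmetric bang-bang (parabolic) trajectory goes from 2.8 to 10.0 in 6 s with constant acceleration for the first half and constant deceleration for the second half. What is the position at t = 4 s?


Symmetric rest-to-rest: each phase covers (pf-p0)/2 in time T/2. 0.5*a*(T/2)^2 = (pf-p0)/2 => a = 4*(pf-p0)/T^2
a = 4*(10.0-2.8)/6^2 = 0.8
t = 4 is in the deceleration phase (t > T/2).
p = pf - 0.5*a*(T-t)^2 = 10.0 - 0.5*0.8*2^2
= 8.4


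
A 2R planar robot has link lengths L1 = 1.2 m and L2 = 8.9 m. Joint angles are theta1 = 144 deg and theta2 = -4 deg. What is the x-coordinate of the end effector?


Convert angles to radians: theta1 = 2.5133, theta2 = -0.0698
x = L1*cos(theta1) + L2*cos(theta1+theta2)
x = -0.9708 + -6.8178
x = -7.7886


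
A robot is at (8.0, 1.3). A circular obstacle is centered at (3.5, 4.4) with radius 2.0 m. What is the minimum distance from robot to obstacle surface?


center_dist = sqrt((8.0-3.5)^2 + (1.3-4.4)^2)
= sqrt(20.25 + 9.61)
= 5.4644
min_dist = center_dist - radius = 5.4644 - 2.0 = 3.4644 m


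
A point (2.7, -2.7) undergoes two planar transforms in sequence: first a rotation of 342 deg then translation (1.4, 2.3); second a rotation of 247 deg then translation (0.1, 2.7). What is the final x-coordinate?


After transform 1:
x1 = cos(342)*2.7 - sin(342)*-2.7 + 1.4 = 3.1335
y1 = sin(342)*2.7 + cos(342)*-2.7 + 2.3 = -1.1022
After transform 2:
x2 = cos(247)*3.1335 - sin(247)*-1.1022 + 0.1
= -2.1389
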